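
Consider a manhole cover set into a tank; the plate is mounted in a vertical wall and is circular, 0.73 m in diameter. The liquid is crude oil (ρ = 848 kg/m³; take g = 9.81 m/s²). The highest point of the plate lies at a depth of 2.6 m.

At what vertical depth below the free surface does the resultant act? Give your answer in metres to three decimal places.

γ = ρg = 848 × 9.81 / 1000 = 8.31888 kN/m³.
The centroid is at the centre, 0.365 m below the top of the plate, so the centroid depth is h_c = 2.6 + 0.365 = 2.965 m.
A = π(0.365)² = 0.418539 m².
Resultant F = γ·h_c·A = 8.31888 × 2.965 × 0.418539 = 10.3235 kN.
I_c = πr⁴/4 = π × 0.365⁴/4 = 0.01394 m⁴.
Centre of pressure: y_p = y_c + I_c/(y_c·A) = 2.965 + 0.01394/(2.965 × 0.418539) = 2.965 + 0.0112332 = 2.97623 m along the plane.

h_p = 2.976 m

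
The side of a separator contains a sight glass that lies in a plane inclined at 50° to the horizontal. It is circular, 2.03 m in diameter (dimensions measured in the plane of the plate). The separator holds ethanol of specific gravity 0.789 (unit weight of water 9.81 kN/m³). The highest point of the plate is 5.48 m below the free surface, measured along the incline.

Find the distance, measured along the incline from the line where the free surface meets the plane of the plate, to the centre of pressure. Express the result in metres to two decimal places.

γ = 0.789 × 9.81 = 7.74009 kN/m³.
Let θ = 50° be the plate's angle to the horizontal; measure y along the incline from where the plane meets the free surface. Vertical depth h = y·sinθ with sinθ = 0.766044.
The centroid is at the centre, 1.015 m below the top of the plate, so y_c = 5.48 + 1.015 = 6.495 m and h_c = 6.495 × 0.766044 = 4.97546 m.
A = π(1.015)² = 3.23655 m².
Resultant F = γ·h_c·A = 7.74009 × 4.97546 × 3.23655 = 124.641 kN.
I_c = πr⁴/4 = π × 1.015⁴/4 = 0.833593 m⁴.
Centre of pressure: y_p = y_c + I_c/(y_c·A) = 6.495 + 0.833593/(6.495 × 3.23655) = 6.495 + 0.0396545 = 6.53465 m along the plane.

y_p = 6.53 m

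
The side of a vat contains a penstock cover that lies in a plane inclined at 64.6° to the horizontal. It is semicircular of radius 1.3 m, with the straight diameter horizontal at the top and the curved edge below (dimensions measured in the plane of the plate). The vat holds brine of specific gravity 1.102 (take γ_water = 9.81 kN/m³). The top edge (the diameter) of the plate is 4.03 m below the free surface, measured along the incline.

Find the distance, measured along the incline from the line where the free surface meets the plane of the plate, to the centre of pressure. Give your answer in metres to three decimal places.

y_p = 4.608 m

γ = 1.102 × 9.81 = 10.81062 kN/m³.
Let θ = 64.6° be the plate's angle to the horizontal; measure y along the incline from where the plane meets the free surface. Vertical depth h = y·sinθ with sinθ = 0.903335.
The centroid of a semicircle lies 4r/(3π) = 0.551737 m from the diameter, here below the top edge, so y_c = 4.03 + 0.551737 = 4.58174 m and h_c = 4.58174 × 0.903335 = 4.13885 m.
A = πr²/2 = π × 1.3²/2 = 2.65465 m².
Resultant F = γ·h_c·A = 10.81062 × 4.13885 × 2.65465 = 118.778 kN.
I_c = (π/8 − 8/(9π))·r⁴ = 0.109757 × 1.3⁴ = 0.313477 m⁴.
Centre of pressure: y_p = y_c + I_c/(y_c·A) = 4.58174 + 0.313477/(4.58174 × 2.65465) = 4.58174 + 0.0257732 = 4.60751 m along the plane.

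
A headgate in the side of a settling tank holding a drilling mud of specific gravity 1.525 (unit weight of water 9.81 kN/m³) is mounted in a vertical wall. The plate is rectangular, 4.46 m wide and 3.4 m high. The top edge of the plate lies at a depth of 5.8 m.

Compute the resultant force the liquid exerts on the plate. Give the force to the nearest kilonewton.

γ = 1.525 × 9.81 = 14.96025 kN/m³.
The centroid lies 3.4/2 = 1.7 m below the top edge, so the centroid depth is h_c = 5.8 + 1.7 = 7.5 m.
A = 4.46 × 3.4 = 15.164 m².
Resultant F = γ·h_c·A = 14.96025 × 7.5 × 15.164 = 1701.43 kN.

F ≈ 1701 kN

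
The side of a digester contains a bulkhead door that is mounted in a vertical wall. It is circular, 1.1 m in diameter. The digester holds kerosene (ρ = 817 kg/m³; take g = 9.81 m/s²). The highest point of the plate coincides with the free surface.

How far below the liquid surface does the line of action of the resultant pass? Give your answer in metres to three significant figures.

γ = ρg = 817 × 9.81 / 1000 = 8.01477 kN/m³.
The centroid is at the centre, 0.55 m below the top of the plate, so the centroid depth is h_c = 0.55 m.
A = π(0.55)² = 0.950332 m².
Resultant F = γ·h_c·A = 8.01477 × 0.55 × 0.950332 = 4.18918 kN.
I_c = πr⁴/4 = π × 0.55⁴/4 = 0.0718688 m⁴.
Centre of pressure: y_p = y_c + I_c/(y_c·A) = 0.55 + 0.0718688/(0.55 × 0.950332) = 0.55 + 0.1375 = 0.6875 m along the plane.

h_p = 0.688 m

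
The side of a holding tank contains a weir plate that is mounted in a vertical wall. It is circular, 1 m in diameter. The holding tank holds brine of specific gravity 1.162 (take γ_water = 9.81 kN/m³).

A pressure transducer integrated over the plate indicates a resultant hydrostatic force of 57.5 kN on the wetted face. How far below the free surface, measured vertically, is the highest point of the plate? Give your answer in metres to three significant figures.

γ = 1.162 × 9.81 = 11.39922 kN/m³.
A = π(0.5)² = 0.785398 m².
From F = γ·h_c·A, the centroid depth is h_c = 57.5/(11.39922 × 0.785398) = 6.42248 m.
The centroid is at the centre, 0.5 m below the top of the plate, so the highest point sits at h_top = 6.42248 − 0.5 = 5.92248 m below the surface.

d_top ≈ 5.92 m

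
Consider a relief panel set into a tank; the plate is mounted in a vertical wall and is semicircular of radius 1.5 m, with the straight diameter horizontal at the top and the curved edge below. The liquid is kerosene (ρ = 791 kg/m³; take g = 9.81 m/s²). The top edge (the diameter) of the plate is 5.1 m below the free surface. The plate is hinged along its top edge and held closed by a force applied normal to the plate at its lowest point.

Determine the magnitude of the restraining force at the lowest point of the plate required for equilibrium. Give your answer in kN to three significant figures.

γ = ρg = 791 × 9.81 / 1000 = 7.75971 kN/m³.
The centroid of a semicircle lies 4r/(3π) = 0.63662 m from the diameter, here below the top edge, so the centroid depth is h_c = 5.1 + 0.63662 = 5.73662 m.
A = πr²/2 = π × 1.5²/2 = 3.53429 m².
Resultant F = γ·h_c·A = 7.75971 × 5.73662 × 3.53429 = 157.327 kN.
I_c = (π/8 − 8/(9π))·r⁴ = 0.109757 × 1.5⁴ = 0.555645 m⁴.
Centre of pressure: y_p = y_c + I_c/(y_c·A) = 5.73662 + 0.555645/(5.73662 × 3.53429) = 5.73662 + 0.0274056 = 5.76403 m along the plane.
The resultant acts 0.63662 + 0.0274056 = 0.664026 m (along the plate) below the hinge at the top edge, so the moment about the hinge is M = F × 0.664026 = 157.327 × 0.664026 = 104.469 kN·m.
A normal force at the bottom, 1.5 m from the hinge, must supply this moment: P = 104.469/1.5 = 69.646 kN.

P ≈ 69.6 kN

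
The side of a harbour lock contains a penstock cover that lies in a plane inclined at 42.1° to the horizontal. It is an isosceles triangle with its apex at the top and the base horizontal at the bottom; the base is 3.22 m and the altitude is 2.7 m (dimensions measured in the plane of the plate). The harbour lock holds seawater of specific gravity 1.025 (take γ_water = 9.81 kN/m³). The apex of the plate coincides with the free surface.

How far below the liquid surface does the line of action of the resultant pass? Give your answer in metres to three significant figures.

h_p = 1.36 m

γ = 1.025 × 9.81 = 10.05525 kN/m³.
Let θ = 42.1° be the plate's angle to the horizontal; measure y along the incline from where the plane meets the free surface. Vertical depth h = y·sinθ with sinθ = 0.670427.
With the apex up, the centroid sits 2h/3 = 2 × 2.7/3 = 1.8 m below the apex, so y_c = 1.8 m and h_c = 1.8 × 0.670427 = 1.20677 m.
A = ½ × 3.22 × 2.7 = 4.347 m².
Resultant F = γ·h_c·A = 10.05525 × 1.20677 × 4.347 = 52.7481 kN.
I_c = b·h³/36 = 3.22 × 2.7³/36 = 1.76054 m⁴.
Centre of pressure: y_p = y_c + I_c/(y_c·A) = 1.8 + 1.76054/(1.8 × 4.347) = 1.8 + 0.225001 = 2.025 m along the plane.
Vertically, h_p = y_p·sinθ = 2.025 × 0.670427 = 1.35761 m.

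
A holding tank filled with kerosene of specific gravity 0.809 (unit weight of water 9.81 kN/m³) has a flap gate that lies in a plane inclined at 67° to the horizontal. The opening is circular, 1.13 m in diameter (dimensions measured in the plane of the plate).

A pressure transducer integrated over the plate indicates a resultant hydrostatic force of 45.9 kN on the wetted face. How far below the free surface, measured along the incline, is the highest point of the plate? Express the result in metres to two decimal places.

y_top ≈ 5.70 m

γ = 0.809 × 9.81 = 7.93629 kN/m³.
A = π(0.565)² = 1.00287 m².
From F = γ·h_c·A, the centroid depth is h_c = 45.9/(7.93629 × 1.00287) = 5.76701 m.
Let θ = 67° be the plate's angle to the horizontal; measure y along the incline from where the plane meets the free surface. Vertical depth h = y·sinθ with sinθ = 0.920505.
Along the incline, y_c = h_c/sinθ = 5.76701/0.920505 = 6.26505 m.
The centroid is at the centre, 0.565 m below the top of the plate, so the highest point sits at y_top = 6.26505 − 0.565 = 5.70005 m along the incline.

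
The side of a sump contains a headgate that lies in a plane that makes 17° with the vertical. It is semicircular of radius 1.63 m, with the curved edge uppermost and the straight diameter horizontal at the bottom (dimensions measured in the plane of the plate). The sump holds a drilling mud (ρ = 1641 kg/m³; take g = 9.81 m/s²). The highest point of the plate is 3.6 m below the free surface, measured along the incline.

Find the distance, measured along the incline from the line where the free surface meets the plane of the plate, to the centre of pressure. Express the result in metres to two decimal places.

y_p = 4.58 m

γ = ρg = 1641 × 9.81 / 1000 = 16.09821 kN/m³.
The plate makes 17° with the vertical, i.e. θ = 90° − 17° = 73° to the horizontal. Measuring y along the incline from the free-surface line, vertical depth h = y·sinθ with sinθ = 0.956305.
The centroid lies 4r/(3π) = 0.691793 m above the diameter, so r − 4r/(3π) = 1.63 − 0.691793 = 0.938207 m below the topmost point, so y_c = 3.6 + 0.938207 = 4.53821 m and h_c = 4.53821 × 0.956305 = 4.33991 m.
A = πr²/2 = π × 1.63²/2 = 4.17345 m².
Resultant F = γ·h_c·A = 16.09821 × 4.33991 × 4.17345 = 291.577 kN.
I_c = (π/8 − 8/(9π))·r⁴ = 0.109757 × 1.63⁴ = 0.774788 m⁴.
Centre of pressure: y_p = y_c + I_c/(y_c·A) = 4.53821 + 0.774788/(4.53821 × 4.17345) = 4.53821 + 0.0409075 = 4.57912 m along the plane.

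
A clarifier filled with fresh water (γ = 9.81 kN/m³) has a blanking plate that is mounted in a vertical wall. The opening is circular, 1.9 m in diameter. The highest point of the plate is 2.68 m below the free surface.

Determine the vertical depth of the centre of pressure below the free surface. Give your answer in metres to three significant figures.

γ = 9.81 kN/m³.
The centroid is at the centre, 0.95 m below the top of the plate, so the centroid depth is h_c = 2.68 + 0.95 = 3.63 m.
A = π(0.95)² = 2.83529 m².
Resultant F = γ·h_c·A = 9.81 × 3.63 × 2.83529 = 100.966 kN.
I_c = πr⁴/4 = π × 0.95⁴/4 = 0.639712 m⁴.
Centre of pressure: y_p = y_c + I_c/(y_c·A) = 3.63 + 0.639712/(3.63 × 2.83529) = 3.63 + 0.0621556 = 3.69216 m along the plane.

h_p = 3.69 m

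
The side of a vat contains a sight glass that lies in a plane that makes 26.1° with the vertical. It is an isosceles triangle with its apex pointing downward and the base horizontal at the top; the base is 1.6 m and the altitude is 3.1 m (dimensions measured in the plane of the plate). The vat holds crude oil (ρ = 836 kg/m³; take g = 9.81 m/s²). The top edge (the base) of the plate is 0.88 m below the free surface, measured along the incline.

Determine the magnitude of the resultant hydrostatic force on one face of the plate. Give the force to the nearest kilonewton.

γ = ρg = 836 × 9.81 / 1000 = 8.20116 kN/m³.
The plate makes 26.1° with the vertical, i.e. θ = 90° − 26.1° = 63.9° to the horizontal. Measuring y along the incline from the free-surface line, vertical depth h = y·sinθ with sinθ = 0.898028.
With the apex down, the centroid sits h/3 = 3.1/3 = 1.03333 m below the base (the top edge), so y_c = 0.88 + 1.03333 = 1.91333 m and h_c = 1.91333 × 0.898028 = 1.71822 m.
A = ½ × 1.6 × 3.1 = 2.48 m².
Resultant F = γ·h_c·A = 8.20116 × 1.71822 × 2.48 = 34.9467 kN.

F ≈ 35 kN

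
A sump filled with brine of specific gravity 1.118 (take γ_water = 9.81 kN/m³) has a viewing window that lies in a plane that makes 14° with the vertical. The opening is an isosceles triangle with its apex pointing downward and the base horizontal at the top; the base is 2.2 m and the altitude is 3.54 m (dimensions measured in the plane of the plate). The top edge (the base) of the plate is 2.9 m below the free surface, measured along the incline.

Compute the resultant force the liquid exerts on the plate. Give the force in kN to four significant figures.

γ = 1.118 × 9.81 = 10.96758 kN/m³.
The plate makes 14° with the vertical, i.e. θ = 90° − 14° = 76° to the horizontal. Measuring y along the incline from the free-surface line, vertical depth h = y·sinθ with sinθ = 0.970296.
With the apex down, the centroid sits h/3 = 3.54/3 = 1.18 m below the base (the top edge), so y_c = 2.9 + 1.18 = 4.08 m and h_c = 4.08 × 0.970296 = 3.95881 m.
A = ½ × 2.2 × 3.54 = 3.894 m².
Resultant F = γ·h_c·A = 10.96758 × 3.95881 × 3.894 = 169.072 kN.

F ≈ 169.1 kN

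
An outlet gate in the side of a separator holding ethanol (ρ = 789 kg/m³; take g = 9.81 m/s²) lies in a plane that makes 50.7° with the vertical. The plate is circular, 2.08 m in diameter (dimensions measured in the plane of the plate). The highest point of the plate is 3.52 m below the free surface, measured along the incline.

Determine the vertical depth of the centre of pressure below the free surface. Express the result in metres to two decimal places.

h_p = 2.93 m

γ = ρg = 789 × 9.81 / 1000 = 7.74009 kN/m³.
The plate makes 50.7° with the vertical, i.e. θ = 90° − 50.7° = 39.3° to the horizontal. Measuring y along the incline from the free-surface line, vertical depth h = y·sinθ with sinθ = 0.633381.
The centroid is at the centre, 1.04 m below the top of the plate, so y_c = 3.52 + 1.04 = 4.56 m and h_c = 4.56 × 0.633381 = 2.88822 m.
A = π(1.04)² = 3.39795 m².
Resultant F = γ·h_c·A = 7.74009 × 2.88822 × 3.39795 = 75.9615 kN.
I_c = πr⁴/4 = π × 1.04⁴/4 = 0.918805 m⁴.
Centre of pressure: y_p = y_c + I_c/(y_c·A) = 4.56 + 0.918805/(4.56 × 3.39795) = 4.56 + 0.0592982 = 4.6193 m along the plane.
Vertically, h_p = y_p·sinθ = 4.6193 × 0.633381 = 2.92578 m.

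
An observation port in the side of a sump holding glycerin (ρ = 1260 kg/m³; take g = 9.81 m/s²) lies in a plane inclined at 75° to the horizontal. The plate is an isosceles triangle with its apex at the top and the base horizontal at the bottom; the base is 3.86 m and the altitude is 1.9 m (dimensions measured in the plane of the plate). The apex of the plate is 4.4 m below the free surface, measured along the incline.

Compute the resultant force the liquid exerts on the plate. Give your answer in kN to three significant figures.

γ = ρg = 1260 × 9.81 / 1000 = 12.3606 kN/m³.
Let θ = 75° be the plate's angle to the horizontal; measure y along the incline from where the plane meets the free surface. Vertical depth h = y·sinθ with sinθ = 0.965926.
With the apex up, the centroid sits 2h/3 = 2 × 1.9/3 = 1.26667 m below the apex, so y_c = 4.4 + 1.26667 = 5.66667 m and h_c = 5.66667 × 0.965926 = 5.47358 m.
A = ½ × 3.86 × 1.9 = 3.667 m².
Resultant F = γ·h_c·A = 12.3606 × 5.47358 × 3.667 = 248.097 kN.

F ≈ 248 kN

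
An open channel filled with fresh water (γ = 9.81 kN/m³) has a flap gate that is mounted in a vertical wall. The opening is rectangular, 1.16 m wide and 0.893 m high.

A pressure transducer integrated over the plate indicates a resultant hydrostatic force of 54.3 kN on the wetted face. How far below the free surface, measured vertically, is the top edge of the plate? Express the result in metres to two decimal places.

d_top ≈ 4.90 m

γ = 9.81 kN/m³.
A = 1.16 × 0.893 = 1.03588 m².
From F = γ·h_c·A, the centroid depth is h_c = 54.3/(9.81 × 1.03588) = 5.34345 m.
The centroid lies 0.893/2 = 0.4465 m below the top edge, so the top edge sits at h_top = 5.34345 − 0.4465 = 4.89695 m below the surface.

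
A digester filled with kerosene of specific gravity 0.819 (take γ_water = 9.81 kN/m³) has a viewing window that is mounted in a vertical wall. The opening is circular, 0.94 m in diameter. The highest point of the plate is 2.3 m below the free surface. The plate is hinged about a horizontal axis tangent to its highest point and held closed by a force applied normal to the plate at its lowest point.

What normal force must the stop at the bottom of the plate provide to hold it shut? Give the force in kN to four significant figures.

γ = 0.819 × 9.81 = 8.03439 kN/m³.
The centroid is at the centre, 0.47 m below the top of the plate, so the centroid depth is h_c = 2.3 + 0.47 = 2.77 m.
A = π(0.47)² = 0.693978 m².
Resultant F = γ·h_c·A = 8.03439 × 2.77 × 0.693978 = 15.4447 kN.
I_c = πr⁴/4 = π × 0.47⁴/4 = 0.0383249 m⁴.
Centre of pressure: y_p = y_c + I_c/(y_c·A) = 2.77 + 0.0383249/(2.77 × 0.693978) = 2.77 + 0.0199368 = 2.78994 m along the plane.
The resultant acts 0.47 + 0.0199368 = 0.489937 m (along the plate) below the hinge at the top edge, so the moment about the hinge is M = F × 0.489937 = 15.4447 × 0.489937 = 7.56693 kN·m.
A normal force at the bottom, 0.94 m from the hinge, must supply this moment: P = 7.56693/0.94 = 8.04993 kN.

P ≈ 8.050 kN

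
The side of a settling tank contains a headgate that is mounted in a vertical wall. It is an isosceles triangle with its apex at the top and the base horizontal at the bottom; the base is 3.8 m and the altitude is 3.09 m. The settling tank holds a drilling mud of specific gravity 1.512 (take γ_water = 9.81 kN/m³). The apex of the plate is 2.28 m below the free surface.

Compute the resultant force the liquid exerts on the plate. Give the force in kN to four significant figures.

γ = 1.512 × 9.81 = 14.83272 kN/m³.
With the apex up, the centroid sits 2h/3 = 2 × 3.09/3 = 2.06 m below the apex, so the centroid depth is h_c = 2.28 + 2.06 = 4.34 m.
A = ½ × 3.8 × 3.09 = 5.871 m².
Resultant F = γ·h_c·A = 14.83272 × 4.34 × 5.871 = 377.94 kN.

F ≈ 377.9 kN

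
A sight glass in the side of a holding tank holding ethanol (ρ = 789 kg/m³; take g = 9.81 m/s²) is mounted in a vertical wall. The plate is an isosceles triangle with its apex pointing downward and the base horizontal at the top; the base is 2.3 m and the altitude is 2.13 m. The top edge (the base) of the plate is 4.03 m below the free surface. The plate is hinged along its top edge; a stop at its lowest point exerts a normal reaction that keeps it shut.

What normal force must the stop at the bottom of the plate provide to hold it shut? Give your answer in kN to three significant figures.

P ≈ 32.2 kN

γ = ρg = 789 × 9.81 / 1000 = 7.74009 kN/m³.
With the apex down, the centroid sits h/3 = 2.13/3 = 0.71 m below the base (the top edge), so the centroid depth is h_c = 4.03 + 0.71 = 4.74 m.
A = ½ × 2.3 × 2.13 = 2.4495 m².
Resultant F = γ·h_c·A = 7.74009 × 4.74 × 2.4495 = 89.8673 kN.
I_c = b·h³/36 = 2.3 × 2.13³/36 = 0.617396 m⁴.
Centre of pressure: y_p = y_c + I_c/(y_c·A) = 4.74 + 0.617396/(4.74 × 2.4495) = 4.74 + 0.0531751 = 4.79318 m along the plane.
The resultant acts 0.71 + 0.0531751 = 0.763175 m (along the plate) below the hinge at the top edge, so the moment about the hinge is M = F × 0.763175 = 89.8673 × 0.763175 = 68.5845 kN·m.
A normal force at the bottom, 2.13 m from the hinge, must supply this moment: P = 68.5845/2.13 = 32.1993 kN.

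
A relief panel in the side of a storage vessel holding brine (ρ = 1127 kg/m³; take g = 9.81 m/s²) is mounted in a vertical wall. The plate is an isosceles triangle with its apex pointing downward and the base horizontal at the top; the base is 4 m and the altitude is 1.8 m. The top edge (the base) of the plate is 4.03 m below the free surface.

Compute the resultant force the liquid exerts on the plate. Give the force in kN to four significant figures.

F ≈ 184.3 kN

γ = ρg = 1127 × 9.81 / 1000 = 11.05587 kN/m³.
With the apex down, the centroid sits h/3 = 1.8/3 = 0.6 m below the base (the top edge), so the centroid depth is h_c = 4.03 + 0.6 = 4.63 m.
A = ½ × 4 × 1.8 = 3.6 m².
Resultant F = γ·h_c·A = 11.05587 × 4.63 × 3.6 = 184.279 kN.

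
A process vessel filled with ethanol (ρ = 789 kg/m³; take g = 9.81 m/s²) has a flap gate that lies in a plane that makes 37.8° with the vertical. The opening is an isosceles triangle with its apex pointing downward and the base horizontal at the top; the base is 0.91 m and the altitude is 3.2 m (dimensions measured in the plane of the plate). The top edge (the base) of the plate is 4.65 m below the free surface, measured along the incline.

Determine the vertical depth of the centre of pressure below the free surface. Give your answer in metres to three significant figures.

γ = ρg = 789 × 9.81 / 1000 = 7.74009 kN/m³.
The plate makes 37.8° with the vertical, i.e. θ = 90° − 37.8° = 52.2° to the horizontal. Measuring y along the incline from the free-surface line, vertical depth h = y·sinθ with sinθ = 0.790155.
With the apex down, the centroid sits h/3 = 3.2/3 = 1.06667 m below the base (the top edge), so y_c = 4.65 + 1.06667 = 5.71667 m and h_c = 5.71667 × 0.790155 = 4.51706 m.
A = ½ × 0.91 × 3.2 = 1.456 m².
Resultant F = γ·h_c·A = 7.74009 × 4.51706 × 1.456 = 50.9053 kN.
I_c = b·h³/36 = 0.91 × 3.2³/36 = 0.828302 m⁴.
Centre of pressure: y_p = y_c + I_c/(y_c·A) = 5.71667 + 0.828302/(5.71667 × 1.456) = 5.71667 + 0.099514 = 5.81618 m along the plane.
Vertically, h_p = y_p·sinθ = 5.81618 × 0.790155 = 4.59568 m.

h_p = 4.60 m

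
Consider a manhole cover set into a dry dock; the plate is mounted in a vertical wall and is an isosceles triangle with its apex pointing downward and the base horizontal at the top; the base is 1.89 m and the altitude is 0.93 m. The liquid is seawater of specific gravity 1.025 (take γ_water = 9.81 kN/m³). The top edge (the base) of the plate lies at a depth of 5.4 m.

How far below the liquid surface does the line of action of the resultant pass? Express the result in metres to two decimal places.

γ = 1.025 × 9.81 = 10.05525 kN/m³.
With the apex down, the centroid sits h/3 = 0.93/3 = 0.31 m below the base (the top edge), so the centroid depth is h_c = 5.4 + 0.31 = 5.71 m.
A = ½ × 1.89 × 0.93 = 0.87885 m².
Resultant F = γ·h_c·A = 10.05525 × 5.71 × 0.87885 = 50.4596 kN.
I_c = b·h³/36 = 1.89 × 0.93³/36 = 0.0422287 m⁴.
Centre of pressure: y_p = y_c + I_c/(y_c·A) = 5.71 + 0.0422287/(5.71 × 0.87885) = 5.71 + 0.00841505 = 5.71842 m along the plane.

h_p = 5.72 m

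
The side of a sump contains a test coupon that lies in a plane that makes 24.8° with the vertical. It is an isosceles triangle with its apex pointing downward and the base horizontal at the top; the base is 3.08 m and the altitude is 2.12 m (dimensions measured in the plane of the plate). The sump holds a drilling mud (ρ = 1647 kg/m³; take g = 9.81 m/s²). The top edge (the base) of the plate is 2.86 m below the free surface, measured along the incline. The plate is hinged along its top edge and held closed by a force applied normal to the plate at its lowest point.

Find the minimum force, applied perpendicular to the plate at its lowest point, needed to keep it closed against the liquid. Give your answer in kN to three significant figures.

P ≈ 62.6 kN

γ = ρg = 1647 × 9.81 / 1000 = 16.15707 kN/m³.
The plate makes 24.8° with the vertical, i.e. θ = 90° − 24.8° = 65.2° to the horizontal. Measuring y along the incline from the free-surface line, vertical depth h = y·sinθ with sinθ = 0.907777.
With the apex down, the centroid sits h/3 = 2.12/3 = 0.706667 m below the base (the top edge), so y_c = 2.86 + 0.706667 = 3.56667 m and h_c = 3.56667 × 0.907777 = 3.23774 m.
A = ½ × 3.08 × 2.12 = 3.2648 m².
Resultant F = γ·h_c·A = 16.15707 × 3.23774 × 3.2648 = 170.789 kN.
I_c = b·h³/36 = 3.08 × 2.12³/36 = 0.815184 m⁴.
Centre of pressure: y_p = y_c + I_c/(y_c·A) = 3.56667 + 0.815184/(3.56667 × 3.2648) = 3.56667 + 0.0700061 = 3.63668 m along the plane.
The resultant acts 0.706667 + 0.0700061 = 0.776673 m (along the plate) below the hinge at the top edge, so the moment about the hinge is M = F × 0.776673 = 170.789 × 0.776673 = 132.647 kN·m.
A normal force at the bottom, 2.12 m from the hinge, must supply this moment: P = 132.647/2.12 = 62.5693 kN.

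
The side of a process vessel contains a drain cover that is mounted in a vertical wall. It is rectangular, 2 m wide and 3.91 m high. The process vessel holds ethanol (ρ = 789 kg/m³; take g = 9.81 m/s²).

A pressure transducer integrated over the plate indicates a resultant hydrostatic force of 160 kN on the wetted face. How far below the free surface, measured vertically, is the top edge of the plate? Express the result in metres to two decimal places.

γ = ρg = 789 × 9.81 / 1000 = 7.74009 kN/m³.
A = 2 × 3.91 = 7.82 m².
From F = γ·h_c·A, the centroid depth is h_c = 160/(7.74009 × 7.82) = 2.64343 m.
The centroid lies 3.91/2 = 1.955 m below the top edge, so the top edge sits at h_top = 2.64343 − 1.955 = 0.68843 m below the surface.

d_top ≈ 0.69 m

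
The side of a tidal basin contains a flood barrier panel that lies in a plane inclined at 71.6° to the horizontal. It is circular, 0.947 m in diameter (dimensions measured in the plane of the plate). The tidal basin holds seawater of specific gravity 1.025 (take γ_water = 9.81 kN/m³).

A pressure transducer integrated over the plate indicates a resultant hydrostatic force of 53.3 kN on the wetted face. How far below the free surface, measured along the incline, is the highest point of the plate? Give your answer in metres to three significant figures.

y_top ≈ 7.46 m

γ = 1.025 × 9.81 = 10.05525 kN/m³.
A = π(0.4735)² = 0.704352 m².
From F = γ·h_c·A, the centroid depth is h_c = 53.3/(10.05525 × 0.704352) = 7.52566 m.
Let θ = 71.6° be the plate's angle to the horizontal; measure y along the incline from where the plane meets the free surface. Vertical depth h = y·sinθ with sinθ = 0.948876.
Along the incline, y_c = h_c/sinθ = 7.52566/0.948876 = 7.93113 m.
The centroid is at the centre, 0.4735 m below the top of the plate, so the highest point sits at y_top = 7.93113 − 0.4735 = 7.45763 m along the incline.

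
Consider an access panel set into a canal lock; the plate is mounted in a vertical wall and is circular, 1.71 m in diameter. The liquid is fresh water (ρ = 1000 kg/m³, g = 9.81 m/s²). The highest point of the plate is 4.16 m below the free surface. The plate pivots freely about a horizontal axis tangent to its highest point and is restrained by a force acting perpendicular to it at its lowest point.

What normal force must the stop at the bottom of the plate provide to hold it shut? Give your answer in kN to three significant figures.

P ≈ 58.9 kN

γ = ρg = 1000 × 9.81 = 9810 N/m³ = 9.81 kN/m³.
The centroid is at the centre, 0.855 m below the top of the plate, so the centroid depth is h_c = 4.16 + 0.855 = 5.015 m.
A = π(0.855)² = 2.29658 m².
Resultant F = γ·h_c·A = 9.81 × 5.015 × 2.29658 = 112.985 kN.
I_c = πr⁴/4 = π × 0.855⁴/4 = 0.419715 m⁴.
Centre of pressure: y_p = y_c + I_c/(y_c·A) = 5.015 + 0.419715/(5.015 × 2.29658) = 5.015 + 0.036442 = 5.05144 m along the plane.
The resultant acts 0.855 + 0.036442 = 0.891442 m (along the plate) below the hinge at the top edge, so the moment about the hinge is M = F × 0.891442 = 112.985 × 0.891442 = 100.72 kN·m.
A normal force at the bottom, 1.71 m from the hinge, must supply this moment: P = 100.72/1.71 = 58.9006 kN.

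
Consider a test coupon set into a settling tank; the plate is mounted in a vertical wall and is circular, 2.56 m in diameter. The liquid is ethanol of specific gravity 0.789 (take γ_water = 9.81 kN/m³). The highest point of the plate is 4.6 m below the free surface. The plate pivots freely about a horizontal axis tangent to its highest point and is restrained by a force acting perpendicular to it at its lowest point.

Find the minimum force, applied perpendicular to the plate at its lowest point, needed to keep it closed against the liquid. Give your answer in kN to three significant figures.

P ≈ 124 kN

γ = 0.789 × 9.81 = 7.74009 kN/m³.
The centroid is at the centre, 1.28 m below the top of the plate, so the centroid depth is h_c = 4.6 + 1.28 = 5.88 m.
A = π(1.28)² = 5.14719 m².
Resultant F = γ·h_c·A = 7.74009 × 5.88 × 5.14719 = 234.258 kN.
I_c = πr⁴/4 = π × 1.28⁴/4 = 2.10829 m⁴.
Centre of pressure: y_p = y_c + I_c/(y_c·A) = 5.88 + 2.10829/(5.88 × 5.14719) = 5.88 + 0.0696599 = 5.94966 m along the plane.
The resultant acts 1.28 + 0.0696599 = 1.34966 m (along the plate) below the hinge at the top edge, so the moment about the hinge is M = F × 1.34966 = 234.258 × 1.34966 = 316.169 kN·m.
A normal force at the bottom, 2.56 m from the hinge, must supply this moment: P = 316.169/2.56 = 123.504 kN.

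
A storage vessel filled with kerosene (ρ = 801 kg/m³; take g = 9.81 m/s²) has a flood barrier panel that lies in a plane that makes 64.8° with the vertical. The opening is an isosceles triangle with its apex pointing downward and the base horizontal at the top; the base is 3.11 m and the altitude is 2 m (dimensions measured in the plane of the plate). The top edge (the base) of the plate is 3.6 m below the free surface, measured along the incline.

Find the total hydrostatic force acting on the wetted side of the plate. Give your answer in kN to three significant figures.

γ = ρg = 801 × 9.81 / 1000 = 7.85781 kN/m³.
The plate makes 64.8° with the vertical, i.e. θ = 90° − 64.8° = 25.2° to the horizontal. Measuring y along the incline from the free-surface line, vertical depth h = y·sinθ with sinθ = 0.425779.
With the apex down, the centroid sits h/3 = 2/3 = 0.666667 m below the base (the top edge), so y_c = 3.6 + 0.666667 = 4.26667 m and h_c = 4.26667 × 0.425779 = 1.81666 m.
A = ½ × 3.11 × 2 = 3.11 m².
Resultant F = γ·h_c·A = 7.85781 × 1.81666 × 3.11 = 44.3952 kN.

F ≈ 44.4 kN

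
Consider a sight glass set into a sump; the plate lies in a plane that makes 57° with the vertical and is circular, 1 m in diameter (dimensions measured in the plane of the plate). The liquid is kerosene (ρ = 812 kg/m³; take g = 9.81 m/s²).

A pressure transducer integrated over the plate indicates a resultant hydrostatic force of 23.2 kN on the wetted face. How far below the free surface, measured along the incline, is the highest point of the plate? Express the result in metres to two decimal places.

y_top ≈ 6.31 m

γ = ρg = 812 × 9.81 / 1000 = 7.96572 kN/m³.
A = π(0.5)² = 0.785398 m².
From F = γ·h_c·A, the centroid depth is h_c = 23.2/(7.96572 × 0.785398) = 3.70829 m.
The plate makes 57° with the vertical, i.e. θ = 90° − 57° = 33° to the horizontal. Measuring y along the incline from the free-surface line, vertical depth h = y·sinθ with sinθ = 0.544639.
Along the incline, y_c = h_c/sinθ = 3.70829/0.544639 = 6.80871 m.
The centroid is at the centre, 0.5 m below the top of the plate, so the highest point sits at y_top = 6.80871 − 0.5 = 6.30871 m along the incline.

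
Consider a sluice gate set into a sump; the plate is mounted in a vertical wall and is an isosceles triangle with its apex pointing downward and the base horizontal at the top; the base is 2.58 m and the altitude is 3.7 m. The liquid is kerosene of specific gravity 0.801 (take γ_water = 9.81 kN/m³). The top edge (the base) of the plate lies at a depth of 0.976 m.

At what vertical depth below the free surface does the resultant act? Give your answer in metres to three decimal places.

h_p = 2.554 m

γ = 0.801 × 9.81 = 7.85781 kN/m³.
With the apex down, the centroid sits h/3 = 3.7/3 = 1.23333 m below the base (the top edge), so the centroid depth is h_c = 0.976 + 1.23333 = 2.20933 m.
A = ½ × 2.58 × 3.7 = 4.773 m².
Resultant F = γ·h_c·A = 7.85781 × 2.20933 × 4.773 = 82.8616 kN.
I_c = b·h³/36 = 2.58 × 3.7³/36 = 3.63013 m⁴.
Centre of pressure: y_p = y_c + I_c/(y_c·A) = 2.20933 + 3.63013/(2.20933 × 4.773) = 2.20933 + 0.344247 = 2.55358 m along the plane.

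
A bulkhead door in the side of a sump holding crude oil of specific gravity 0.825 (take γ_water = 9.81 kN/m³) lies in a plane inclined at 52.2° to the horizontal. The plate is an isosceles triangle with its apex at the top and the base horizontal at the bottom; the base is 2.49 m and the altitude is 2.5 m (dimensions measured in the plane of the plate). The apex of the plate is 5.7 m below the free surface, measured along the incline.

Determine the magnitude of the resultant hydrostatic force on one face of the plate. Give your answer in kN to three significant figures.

F ≈ 147 kN

γ = 0.825 × 9.81 = 8.09325 kN/m³.
Let θ = 52.2° be the plate's angle to the horizontal; measure y along the incline from where the plane meets the free surface. Vertical depth h = y·sinθ with sinθ = 0.790155.
With the apex up, the centroid sits 2h/3 = 2 × 2.5/3 = 1.66667 m below the apex, so y_c = 5.7 + 1.66667 = 7.36667 m and h_c = 7.36667 × 0.790155 = 5.82081 m.
A = ½ × 2.49 × 2.5 = 3.1125 m².
Resultant F = γ·h_c·A = 8.09325 × 5.82081 × 3.1125 = 146.628 kN.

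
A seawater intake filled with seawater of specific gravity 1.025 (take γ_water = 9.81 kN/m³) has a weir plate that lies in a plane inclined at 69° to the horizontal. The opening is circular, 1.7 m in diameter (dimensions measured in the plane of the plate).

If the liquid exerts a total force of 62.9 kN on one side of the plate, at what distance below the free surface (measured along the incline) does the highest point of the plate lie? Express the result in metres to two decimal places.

y_top ≈ 2.10 m

γ = 1.025 × 9.81 = 10.05525 kN/m³.
A = π(0.85)² = 2.2698 m².
From F = γ·h_c·A, the centroid depth is h_c = 62.9/(10.05525 × 2.2698) = 2.75594 m.
Let θ = 69° be the plate's angle to the horizontal; measure y along the incline from where the plane meets the free surface. Vertical depth h = y·sinθ with sinθ = 0.933580.
Along the incline, y_c = h_c/sinθ = 2.75594/0.933580 = 2.95201 m.
The centroid is at the centre, 0.85 m below the top of the plate, so the highest point sits at y_top = 2.95201 − 0.85 = 2.10201 m along the incline.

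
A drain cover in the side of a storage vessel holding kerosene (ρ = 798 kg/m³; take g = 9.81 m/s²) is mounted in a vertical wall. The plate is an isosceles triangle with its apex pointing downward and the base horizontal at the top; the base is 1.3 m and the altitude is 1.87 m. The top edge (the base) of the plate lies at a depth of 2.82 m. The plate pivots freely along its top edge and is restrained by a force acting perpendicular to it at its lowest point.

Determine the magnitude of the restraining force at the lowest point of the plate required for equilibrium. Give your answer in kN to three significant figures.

γ = ρg = 798 × 9.81 / 1000 = 7.82838 kN/m³.
With the apex down, the centroid sits h/3 = 1.87/3 = 0.623333 m below the base (the top edge), so the centroid depth is h_c = 2.82 + 0.623333 = 3.44333 m.
A = ½ × 1.3 × 1.87 = 1.2155 m².
Resultant F = γ·h_c·A = 7.82838 × 3.44333 × 1.2155 = 32.7646 kN.
I_c = b·h³/36 = 1.3 × 1.87³/36 = 0.236138 m⁴.
Centre of pressure: y_p = y_c + I_c/(y_c·A) = 3.44333 + 0.236138/(3.44333 × 1.2155) = 3.44333 + 0.0564199 = 3.49975 m along the plane.
The resultant acts 0.623333 + 0.0564199 = 0.679753 m (along the plate) below the hinge at the top edge, so the moment about the hinge is M = F × 0.679753 = 32.7646 × 0.679753 = 22.2718 kN·m.
A normal force at the bottom, 1.87 m from the hinge, must supply this moment: P = 22.2718/1.87 = 11.9101 kN.

P ≈ 11.9 kN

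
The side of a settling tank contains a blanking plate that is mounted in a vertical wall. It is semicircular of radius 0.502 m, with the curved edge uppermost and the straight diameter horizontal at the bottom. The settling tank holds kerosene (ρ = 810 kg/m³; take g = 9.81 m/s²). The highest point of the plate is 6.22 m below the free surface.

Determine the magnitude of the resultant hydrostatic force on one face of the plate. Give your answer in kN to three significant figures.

γ = ρg = 810 × 9.81 / 1000 = 7.9461 kN/m³.
The centroid lies 4r/(3π) = 0.213055 m above the diameter, so r − 4r/(3π) = 0.502 − 0.213055 = 0.288945 m below the topmost point, so the centroid depth is h_c = 6.22 + 0.288945 = 6.50894 m.
A = πr²/2 = π × 0.502²/2 = 0.395847 m².
Resultant F = γ·h_c·A = 7.9461 × 6.50894 × 0.395847 = 20.4735 kN.

F ≈ 20.5 kN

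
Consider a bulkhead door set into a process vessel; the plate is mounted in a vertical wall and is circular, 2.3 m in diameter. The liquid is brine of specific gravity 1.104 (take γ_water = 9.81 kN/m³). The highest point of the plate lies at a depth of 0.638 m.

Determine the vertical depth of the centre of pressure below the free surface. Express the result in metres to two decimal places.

γ = 1.104 × 9.81 = 10.83024 kN/m³.
The centroid is at the centre, 1.15 m below the top of the plate, so the centroid depth is h_c = 0.638 + 1.15 = 1.788 m.
A = π(1.15)² = 4.15476 m².
Resultant F = γ·h_c·A = 10.83024 × 1.788 × 4.15476 = 80.4547 kN.
I_c = πr⁴/4 = π × 1.15⁴/4 = 1.37367 m⁴.
Centre of pressure: y_p = y_c + I_c/(y_c·A) = 1.788 + 1.37367/(1.788 × 4.15476) = 1.788 + 0.184914 = 1.97291 m along the plane.

h_p = 1.97 m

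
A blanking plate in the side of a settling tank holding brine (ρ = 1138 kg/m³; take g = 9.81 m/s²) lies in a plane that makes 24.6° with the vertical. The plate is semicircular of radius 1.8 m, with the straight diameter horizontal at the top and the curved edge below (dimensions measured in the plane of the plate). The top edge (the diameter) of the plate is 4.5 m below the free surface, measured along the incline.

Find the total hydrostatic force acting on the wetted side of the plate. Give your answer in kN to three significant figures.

F ≈ 272 kN

γ = ρg = 1138 × 9.81 / 1000 = 11.16378 kN/m³.
The plate makes 24.6° with the vertical, i.e. θ = 90° − 24.6° = 65.4° to the horizontal. Measuring y along the incline from the free-surface line, vertical depth h = y·sinθ with sinθ = 0.909236.
The centroid of a semicircle lies 4r/(3π) = 0.763944 m from the diameter, here below the top edge, so y_c = 4.5 + 0.763944 = 5.26394 m and h_c = 5.26394 × 0.909236 = 4.78616 m.
A = πr²/2 = π × 1.8²/2 = 5.08938 m².
Resultant F = γ·h_c·A = 11.16378 × 4.78616 × 5.08938 = 271.934 kN.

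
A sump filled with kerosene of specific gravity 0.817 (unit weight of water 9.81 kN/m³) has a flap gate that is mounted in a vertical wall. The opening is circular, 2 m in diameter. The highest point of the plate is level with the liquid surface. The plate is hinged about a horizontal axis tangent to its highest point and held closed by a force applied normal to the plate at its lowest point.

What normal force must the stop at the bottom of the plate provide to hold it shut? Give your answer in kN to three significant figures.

γ = 0.817 × 9.81 = 8.01477 kN/m³.
The centroid is at the centre, 1 m below the top of the plate, so the centroid depth is h_c = 1 m.
A = π(1)² = 3.14159 m².
Resultant F = γ·h_c·A = 8.01477 × 1 × 3.14159 = 25.1791 kN.
I_c = πr⁴/4 = π × 1⁴/4 = 0.785398 m⁴.
Centre of pressure: y_p = y_c + I_c/(y_c·A) = 1 + 0.785398/(1 × 3.14159) = 1 + 0.25 = 1.25 m along the plane.
The resultant acts 1 + 0.25 = 1.25 m (along the plate) below the hinge at the top edge, so the moment about the hinge is M = F × 1.25 = 25.1791 × 1.25 = 31.4739 kN·m.
A normal force at the bottom, 2 m from the hinge, must supply this moment: P = 31.4739/2 = 15.737 kN.

P ≈ 15.7 kN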